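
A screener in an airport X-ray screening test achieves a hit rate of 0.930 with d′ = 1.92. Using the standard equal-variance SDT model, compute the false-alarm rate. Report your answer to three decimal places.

z(hit rate) = z(0.930) = 1.4758
z(FA) = z(H) − d' = 1.4758 − 1.92 = -0.4442
false-alarm rate = Φ(-0.4442) = 0.3284

false-alarm rate = 0.328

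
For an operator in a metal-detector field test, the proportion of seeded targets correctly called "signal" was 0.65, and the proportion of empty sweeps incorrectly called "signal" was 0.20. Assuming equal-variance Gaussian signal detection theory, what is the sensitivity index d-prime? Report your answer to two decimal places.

d-prime = 1.23

Φ⁻¹(H) = 0.3853
Φ⁻¹(FA) = -0.8416
d' = z(H) − z(FA) = 0.3853 − (-0.8416) = 1.2269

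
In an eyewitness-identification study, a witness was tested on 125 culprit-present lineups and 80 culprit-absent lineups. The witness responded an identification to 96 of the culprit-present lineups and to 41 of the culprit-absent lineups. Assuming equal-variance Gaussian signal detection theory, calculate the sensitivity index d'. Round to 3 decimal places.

H = 96/125 = 0.7680
FA = 41/80 = 0.5125
z(H) = 0.7323
z(FA) = 0.0313
d' = z(H) − z(FA) = 0.7323 − 0.0313 = 0.7010

d' = 0.701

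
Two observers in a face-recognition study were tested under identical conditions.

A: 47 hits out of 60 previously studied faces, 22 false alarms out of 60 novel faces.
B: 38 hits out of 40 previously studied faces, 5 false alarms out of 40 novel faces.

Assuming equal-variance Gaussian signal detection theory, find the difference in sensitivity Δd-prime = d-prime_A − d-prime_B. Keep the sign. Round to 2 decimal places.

A: z(0.7833) = 0.783, z(0.3667) = -0.341, d' = 1.124
B: z(0.9500) = 1.645, z(0.1250) = -1.150, d' = 2.795
Δd' = d'_A − d'_B = 1.124 − 2.795 = -1.671
B has the higher sensitivity.

Δd-prime = -1.67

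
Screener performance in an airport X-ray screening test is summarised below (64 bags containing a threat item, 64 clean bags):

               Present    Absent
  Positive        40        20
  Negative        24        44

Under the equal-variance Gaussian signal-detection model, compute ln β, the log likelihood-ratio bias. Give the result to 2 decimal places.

H = 40/64 = 0.6250
FA = 20/64 = 0.3125
z(H) = z(0.6250) = 0.319
z(FA) = z(0.3125) = -0.489
ln β = −½·[z(H)² − z(FA)²] = −0.5 × (0.102 − 0.239) = 0.0685

ln β = 0.07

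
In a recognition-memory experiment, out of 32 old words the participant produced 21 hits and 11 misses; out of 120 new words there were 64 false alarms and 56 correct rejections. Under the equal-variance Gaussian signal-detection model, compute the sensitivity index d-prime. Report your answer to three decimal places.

H = 21/32 = 0.6562
FA = 64/120 = 0.5333
z(H) = z(0.6562) = 0.4021
z(FA) = z(0.5333) = 0.0836
d' = z(H) − z(FA) = 0.4021 − 0.0836 = 0.3185

d-prime = 0.319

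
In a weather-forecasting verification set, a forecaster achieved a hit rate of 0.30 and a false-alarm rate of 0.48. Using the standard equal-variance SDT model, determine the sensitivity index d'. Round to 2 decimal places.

z(H) = z(0.30) = -0.524
z(FA) = z(0.48) = -0.050
d' = z(H) − z(FA) = -0.524 − (-0.050) = -0.474

d' = -0.47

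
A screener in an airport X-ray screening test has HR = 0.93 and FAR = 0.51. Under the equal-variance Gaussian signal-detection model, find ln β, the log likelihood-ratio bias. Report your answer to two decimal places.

ln β = -1.09

z(H) = z(0.93) = 1.476
z(FA) = z(0.51) = 0.025
ln β = −½·[z(H)² − z(FA)²] = −0.5 × (2.179 − 0.001) = -1.089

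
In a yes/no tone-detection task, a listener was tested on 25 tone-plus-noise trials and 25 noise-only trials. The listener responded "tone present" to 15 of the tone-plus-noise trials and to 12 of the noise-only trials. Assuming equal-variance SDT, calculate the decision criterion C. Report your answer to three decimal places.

H = 15/25 = 0.6000
FA = 12/25 = 0.4800
Φ⁻¹(0.6000) = 0.2533, Φ⁻¹(0.4800) = -0.0502
c = −½·[z(H) + z(FA)] = −0.5 × (0.2533 + (-0.0502)) = -0.10155
c < 0: the listener has a liberal response bias.

C = -0.102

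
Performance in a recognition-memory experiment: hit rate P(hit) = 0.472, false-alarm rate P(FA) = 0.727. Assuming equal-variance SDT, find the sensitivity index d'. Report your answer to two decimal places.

Φ⁻¹(H) = Φ⁻¹(0.472) = -0.070
Φ⁻¹(FA) = Φ⁻¹(0.727) = 0.604
d' = z(H) − z(FA) = -0.070 − 0.604 = -0.674

d' = -0.67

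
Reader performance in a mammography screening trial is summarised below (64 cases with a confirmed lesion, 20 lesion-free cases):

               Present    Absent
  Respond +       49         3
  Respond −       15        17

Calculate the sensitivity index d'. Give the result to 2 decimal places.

d' = 1.76

H = 49/64 = 0.7656
FA = 3/20 = 0.1500
z(H) = z(0.7656) = 0.724
z(FA) = z(0.1500) = -1.036
d' = z(H) − z(FA) = 0.724 − (-1.036) = 1.760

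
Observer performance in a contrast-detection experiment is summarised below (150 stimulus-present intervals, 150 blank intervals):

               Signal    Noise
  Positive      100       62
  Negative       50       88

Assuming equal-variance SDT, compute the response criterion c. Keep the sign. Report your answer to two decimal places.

c = -0.11

H = 100/150 = 0.6667
FA = 62/150 = 0.4133
Φ⁻¹(H) = Φ⁻¹(0.6667) = 0.4308
Φ⁻¹(FA) = Φ⁻¹(0.4133) = -0.2191
c = −½·[z(H) + z(FA)] = −0.5 × (0.4308 + (-0.2191)) = -0.10585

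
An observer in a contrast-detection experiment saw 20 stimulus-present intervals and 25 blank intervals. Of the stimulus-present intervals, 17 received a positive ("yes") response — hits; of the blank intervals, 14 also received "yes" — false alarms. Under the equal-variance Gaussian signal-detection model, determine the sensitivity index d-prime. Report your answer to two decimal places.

H = 17/20 = 0.8500
FA = 14/25 = 0.5600
z(0.8500) = 1.0364, z(0.5600) = 0.1510
d' = z(H) − z(FA) = 1.0364 − 0.1510 = 0.8854

d-prime = 0.89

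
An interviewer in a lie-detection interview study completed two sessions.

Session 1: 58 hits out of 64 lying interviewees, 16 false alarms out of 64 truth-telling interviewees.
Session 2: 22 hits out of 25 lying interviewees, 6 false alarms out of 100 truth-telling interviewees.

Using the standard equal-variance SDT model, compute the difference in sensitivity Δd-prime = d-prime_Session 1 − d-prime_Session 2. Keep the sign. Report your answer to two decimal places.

Session 1: z(0.9062) = 1.318, z(0.2500) = -0.674, d' = 1.992
Session 2: z(0.8800) = 1.175, z(0.0600) = -1.555, d' = 2.730
Δd' = d'_Session 1 − d'_Session 2 = 1.992 − 2.730 = -0.738
Session 2 has the higher sensitivity.

Δd-prime = -0.74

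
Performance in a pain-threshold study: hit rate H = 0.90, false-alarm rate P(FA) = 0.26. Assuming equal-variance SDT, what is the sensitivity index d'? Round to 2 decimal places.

z(H) = 1.2816
z(FA) = -0.6433
d' = z(H) − z(FA) = 1.2816 − (-0.6433) = 1.9249

d' = 1.92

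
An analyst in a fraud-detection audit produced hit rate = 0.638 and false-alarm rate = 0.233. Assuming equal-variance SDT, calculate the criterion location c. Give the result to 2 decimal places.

z(0.638) = 0.353, z(0.233) = -0.729
c = −½·[z(H) + z(FA)] = −0.5 × (0.353 + (-0.729)) = 0.188

c = 0.19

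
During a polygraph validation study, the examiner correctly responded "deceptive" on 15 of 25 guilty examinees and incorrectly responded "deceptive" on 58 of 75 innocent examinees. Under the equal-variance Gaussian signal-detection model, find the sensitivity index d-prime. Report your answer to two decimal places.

H = 15/25 = 0.6000
FA = 58/75 = 0.7733
Φ⁻¹(H) = Φ⁻¹(0.6000) = 0.253
Φ⁻¹(FA) = Φ⁻¹(0.7733) = 0.750
d' = z(H) − z(FA) = 0.253 − 0.750 = -0.497

d-prime = -0.50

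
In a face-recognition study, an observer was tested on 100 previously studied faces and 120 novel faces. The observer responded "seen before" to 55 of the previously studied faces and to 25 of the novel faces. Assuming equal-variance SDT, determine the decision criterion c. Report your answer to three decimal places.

H = 55/100 = 0.5500
FA = 25/120 = 0.2083
z(0.5500) = 0.1257, z(0.2083) = -0.8123
c = −½·[z(H) + z(FA)] = −0.5 × (0.1257 + (-0.8123)) = 0.3433
c > 0: the observer has a conservative response bias.

c = 0.343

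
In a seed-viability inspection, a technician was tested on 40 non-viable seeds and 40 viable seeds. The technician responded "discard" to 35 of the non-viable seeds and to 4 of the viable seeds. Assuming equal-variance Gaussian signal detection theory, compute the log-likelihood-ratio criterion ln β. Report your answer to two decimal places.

H = 35/40 = 0.8750
FA = 4/40 = 0.1000
Φ⁻¹(H) = Φ⁻¹(0.8750) = 1.150
Φ⁻¹(FA) = Φ⁻¹(0.1000) = -1.282
ln β = −½·[z(H)² − z(FA)²] = −0.5 × (1.323 − 1.644) = 0.1605

ln β = 0.16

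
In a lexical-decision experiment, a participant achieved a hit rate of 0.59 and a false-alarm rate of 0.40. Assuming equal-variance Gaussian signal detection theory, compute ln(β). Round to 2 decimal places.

z(0.59) = 0.228, z(0.40) = -0.253
ln β = −½·[z(H)² − z(FA)²] = −0.5 × (0.052 − 0.064) = 0.006

ln β = 0.01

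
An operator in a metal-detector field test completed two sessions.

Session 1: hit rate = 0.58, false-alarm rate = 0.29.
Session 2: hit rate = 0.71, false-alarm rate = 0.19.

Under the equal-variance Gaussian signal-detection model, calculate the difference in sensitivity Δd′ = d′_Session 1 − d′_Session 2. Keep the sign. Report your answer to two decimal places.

Session 1: z(0.58) = 0.202, z(0.29) = -0.553, d' = 0.755
Session 2: z(0.71) = 0.553, z(0.19) = -0.878, d' = 1.431
Δd' = d'_Session 1 − d'_Session 2 = 0.755 − 1.431 = -0.676
Session 2 has the higher sensitivity.

Δd′ = -0.68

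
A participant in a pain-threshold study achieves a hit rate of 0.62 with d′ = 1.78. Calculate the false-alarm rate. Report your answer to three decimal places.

z(hit rate) = z(0.62) = 0.3055
z(FA) = z(H) − d' = 0.3055 − 1.78 = -1.4745
false-alarm rate = Φ(-1.4745) = 0.0702

false-alarm rate = 0.070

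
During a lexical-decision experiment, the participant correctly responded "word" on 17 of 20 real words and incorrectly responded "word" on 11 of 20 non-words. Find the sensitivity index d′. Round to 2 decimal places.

H = 17/20 = 0.8500
FA = 11/20 = 0.5500
z(H) = z(0.8500) = 1.036
z(FA) = z(0.5500) = 0.126
d' = z(H) − z(FA) = 1.036 − 0.126 = 0.910

d′ = 0.91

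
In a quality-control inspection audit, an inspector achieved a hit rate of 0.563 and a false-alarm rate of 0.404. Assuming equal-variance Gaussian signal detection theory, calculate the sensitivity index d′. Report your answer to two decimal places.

d′ = 0.40

z(0.563) = 0.159, z(0.404) = -0.243
d' = z(H) − z(FA) = 0.159 − (-0.243) = 0.402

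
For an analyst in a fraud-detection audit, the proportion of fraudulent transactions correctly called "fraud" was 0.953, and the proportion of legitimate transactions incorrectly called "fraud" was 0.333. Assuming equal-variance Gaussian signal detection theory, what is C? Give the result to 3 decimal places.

Φ⁻¹(H) = Φ⁻¹(0.953) = 1.6747
Φ⁻¹(FA) = Φ⁻¹(0.333) = -0.4316
c = −½·[z(H) + z(FA)] = −0.5 × (1.6747 + (-0.4316)) = -0.62155
c < 0: the analyst has a liberal response bias.

C = -0.622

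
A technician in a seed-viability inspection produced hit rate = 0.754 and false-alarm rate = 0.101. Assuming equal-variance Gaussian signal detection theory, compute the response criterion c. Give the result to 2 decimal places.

Φ⁻¹(0.754) = 0.6871, Φ⁻¹(0.101) = -1.2759
c = −½·[z(H) + z(FA)] = −0.5 × (0.6871 + (-1.2759)) = 0.2944
c > 0: the technician has a conservative response bias.

c = 0.29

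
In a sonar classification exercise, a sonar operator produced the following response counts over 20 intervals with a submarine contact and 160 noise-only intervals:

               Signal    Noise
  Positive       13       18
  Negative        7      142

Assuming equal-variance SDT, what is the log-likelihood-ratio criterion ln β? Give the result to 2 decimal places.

ln β = 0.66

H = 13/20 = 0.6500
FA = 18/160 = 0.1125
z(H) = 0.385
z(FA) = -1.213
ln β = −½·[z(H)² − z(FA)²] = −0.5 × (0.148 − 1.471) = 0.6615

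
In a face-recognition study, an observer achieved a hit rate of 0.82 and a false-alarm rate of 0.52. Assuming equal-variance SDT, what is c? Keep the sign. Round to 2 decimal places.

z(H) = 0.915
z(FA) = 0.050
c = −½·[z(H) + z(FA)] = −0.5 × (0.915 + 0.050) = -0.4825
c < 0: the observer has a liberal response bias.

c = -0.48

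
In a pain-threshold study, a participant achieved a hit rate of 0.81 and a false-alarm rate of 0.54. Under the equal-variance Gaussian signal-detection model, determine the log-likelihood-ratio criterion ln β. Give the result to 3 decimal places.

Φ⁻¹(H) = Φ⁻¹(0.81) = 0.8779
Φ⁻¹(FA) = Φ⁻¹(0.54) = 0.1004
ln β = −½·[z(H)² − z(FA)²] = −0.5 × (0.7707 − 0.0101) = -0.3803

ln β = -0.380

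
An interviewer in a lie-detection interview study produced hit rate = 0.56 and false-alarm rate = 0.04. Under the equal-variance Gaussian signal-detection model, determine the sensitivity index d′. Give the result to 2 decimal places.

z(0.56) = 0.1510, z(0.04) = -1.7507
d' = z(H) − z(FA) = 0.1510 − (-1.7507) = 1.9017

d′ = 1.90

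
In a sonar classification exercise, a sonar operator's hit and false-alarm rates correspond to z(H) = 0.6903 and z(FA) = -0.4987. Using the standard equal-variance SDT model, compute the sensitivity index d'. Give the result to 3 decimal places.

d' = z(H) − z(FA) = 0.6903 − (-0.4987) = 1.1890

d' = 1.189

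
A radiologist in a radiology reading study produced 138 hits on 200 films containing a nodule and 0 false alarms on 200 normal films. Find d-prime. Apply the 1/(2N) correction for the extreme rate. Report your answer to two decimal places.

The false-alarm rate is 0/200 = 0, so apply the 1/(2N) correction: FA → 1/(2·200) = 0.00250.
z(H) = z(0.69000) = 0.496
z(FA) = z(0.00250) = -2.807
d' = 0.496 − (-2.807) = 3.303

d-prime = 3.30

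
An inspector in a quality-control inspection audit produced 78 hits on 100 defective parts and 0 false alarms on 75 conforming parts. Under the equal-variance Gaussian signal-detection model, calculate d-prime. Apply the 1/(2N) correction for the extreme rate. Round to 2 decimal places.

d-prime = 3.25

The false-alarm rate is 0/75 = 0, so apply the 1/(2N) correction: FA → 1/(2·75) = 0.00667.
z(H) = z(0.78000) = 0.772
z(FA) = z(0.00667) = -2.475
d' = 0.772 − (-2.475) = 3.247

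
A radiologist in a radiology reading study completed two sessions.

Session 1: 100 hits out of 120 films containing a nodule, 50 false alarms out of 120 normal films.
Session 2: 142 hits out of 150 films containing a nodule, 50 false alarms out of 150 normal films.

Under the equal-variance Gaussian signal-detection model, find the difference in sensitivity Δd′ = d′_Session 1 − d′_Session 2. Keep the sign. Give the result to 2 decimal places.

Δd′ = -0.87

Session 1: z(0.8333) = 0.967, z(0.4167) = -0.210, d' = 1.177
Session 2: z(0.9467) = 1.614, z(0.3333) = -0.431, d' = 2.045
Δd' = d'_Session 1 − d'_Session 2 = 1.177 − 2.045 = -0.868
Session 2 has the higher sensitivity.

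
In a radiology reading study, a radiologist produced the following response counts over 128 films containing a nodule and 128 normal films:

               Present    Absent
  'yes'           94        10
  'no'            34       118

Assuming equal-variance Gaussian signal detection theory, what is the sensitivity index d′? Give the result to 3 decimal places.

d′ = 2.044

H = 94/128 = 0.7344
FA = 10/128 = 0.0781
Φ⁻¹(H) = Φ⁻¹(0.7344) = 0.6262
Φ⁻¹(FA) = Φ⁻¹(0.0781) = -1.4180
d' = z(H) − z(FA) = 0.6262 − (-1.4180) = 2.0442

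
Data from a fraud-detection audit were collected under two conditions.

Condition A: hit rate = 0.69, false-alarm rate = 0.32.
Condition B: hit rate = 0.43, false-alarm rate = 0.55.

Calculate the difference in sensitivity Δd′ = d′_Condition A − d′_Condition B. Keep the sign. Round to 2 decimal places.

Δd′ = 1.27

Condition A: z(0.69) = 0.496, z(0.32) = -0.468, d' = 0.964
Condition B: z(0.43) = -0.176, z(0.55) = 0.126, d' = -0.302
Δd' = d'_Condition A − d'_Condition B = 0.964 − (-0.302) = 1.266
Condition A has the higher sensitivity.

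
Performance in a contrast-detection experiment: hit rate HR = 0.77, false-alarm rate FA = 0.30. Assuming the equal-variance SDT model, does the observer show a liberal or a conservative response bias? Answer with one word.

liberal

z(H) = 0.739, z(FA) = -0.524
c = −½·(z(H) + z(FA)) = -0.1075
c < 0 → liberal criterion (biased toward responding “yes”).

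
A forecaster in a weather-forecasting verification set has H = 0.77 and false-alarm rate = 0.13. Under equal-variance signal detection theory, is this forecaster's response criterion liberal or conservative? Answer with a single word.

conservative

z(H) = 0.739, z(FA) = -1.126
c = −½·(z(H) + z(FA)) = 0.1935
c > 0 → conservative criterion (biased toward responding “no”).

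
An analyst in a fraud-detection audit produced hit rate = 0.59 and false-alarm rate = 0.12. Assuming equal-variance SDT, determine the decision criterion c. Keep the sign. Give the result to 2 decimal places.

z(0.59) = 0.228, z(0.12) = -1.175
c = −½·[z(H) + z(FA)] = −0.5 × (0.228 + (-1.175)) = 0.4735

c = 0.47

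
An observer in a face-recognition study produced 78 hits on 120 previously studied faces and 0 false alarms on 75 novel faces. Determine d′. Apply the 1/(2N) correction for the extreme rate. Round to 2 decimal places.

d′ = 2.86

The false-alarm rate is 0/75 = 0, so apply the 1/(2N) correction: FA → 1/(2·75) = 0.00667.
z(H) = z(0.65000) = 0.385
z(FA) = z(0.00667) = -2.475
d' = 0.385 − (-2.475) = 2.860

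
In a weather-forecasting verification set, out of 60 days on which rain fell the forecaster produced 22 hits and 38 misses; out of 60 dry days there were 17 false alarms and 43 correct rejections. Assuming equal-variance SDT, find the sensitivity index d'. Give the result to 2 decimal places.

d' = 0.23

H = 22/60 = 0.3667
FA = 17/60 = 0.2833
Φ⁻¹(0.3667) = -0.3406, Φ⁻¹(0.2833) = -0.5731
d' = z(H) − z(FA) = -0.3406 − (-0.5731) = 0.2325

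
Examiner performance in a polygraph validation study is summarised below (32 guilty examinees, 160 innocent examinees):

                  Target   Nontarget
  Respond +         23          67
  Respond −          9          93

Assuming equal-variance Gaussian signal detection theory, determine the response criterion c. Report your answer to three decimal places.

H = 23/32 = 0.7188
FA = 67/160 = 0.4188
z(H) = z(0.7188) = 0.5793
z(FA) = z(0.4188) = -0.2050
c = −½·[z(H) + z(FA)] = −0.5 × (0.5793 + (-0.2050)) = -0.18715

c = -0.187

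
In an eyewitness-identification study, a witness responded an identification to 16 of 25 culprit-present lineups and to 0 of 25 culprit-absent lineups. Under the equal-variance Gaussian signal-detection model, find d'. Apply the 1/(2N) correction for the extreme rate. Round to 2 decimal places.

d' = 2.41

The false-alarm rate is 0/25 = 0, so apply the 1/(2N) correction: FA → 1/(2·25) = 0.02000.
z(H) = z(0.64000) = 0.358
z(FA) = z(0.02000) = -2.054
d' = 0.358 − (-2.054) = 2.412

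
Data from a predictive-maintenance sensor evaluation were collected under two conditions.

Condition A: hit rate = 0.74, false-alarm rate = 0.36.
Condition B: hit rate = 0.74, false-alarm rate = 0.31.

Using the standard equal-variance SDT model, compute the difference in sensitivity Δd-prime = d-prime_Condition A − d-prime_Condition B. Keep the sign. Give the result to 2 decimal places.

Condition A: z(0.74) = 0.643, z(0.36) = -0.358, d' = 1.001
Condition B: z(0.74) = 0.643, z(0.31) = -0.496, d' = 1.139
Δd' = d'_Condition A − d'_Condition B = 1.001 − 1.139 = -0.138
Condition B has the higher sensitivity.

Δd-prime = -0.14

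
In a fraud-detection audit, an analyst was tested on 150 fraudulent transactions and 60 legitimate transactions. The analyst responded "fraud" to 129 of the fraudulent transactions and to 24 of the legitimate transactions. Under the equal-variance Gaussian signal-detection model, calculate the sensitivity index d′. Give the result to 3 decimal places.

d′ = 1.334

H = 129/150 = 0.8600
FA = 24/60 = 0.4000
Φ⁻¹(H) = 1.0803
Φ⁻¹(FA) = -0.2533
d' = z(H) − z(FA) = 1.0803 − (-0.2533) = 1.3336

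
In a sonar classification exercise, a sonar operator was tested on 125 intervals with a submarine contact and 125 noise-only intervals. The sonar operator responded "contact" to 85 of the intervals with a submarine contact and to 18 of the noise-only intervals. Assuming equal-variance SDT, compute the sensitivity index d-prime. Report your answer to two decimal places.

H = 85/125 = 0.6800
FA = 18/125 = 0.1440
Φ⁻¹(0.6800) = 0.468, Φ⁻¹(0.1440) = -1.063
d' = z(H) − z(FA) = 0.468 − (-1.063) = 1.531

d-prime = 1.53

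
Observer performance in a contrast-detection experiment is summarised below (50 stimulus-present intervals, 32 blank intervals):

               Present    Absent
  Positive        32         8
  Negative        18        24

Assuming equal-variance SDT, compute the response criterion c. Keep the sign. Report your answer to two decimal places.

H = 32/50 = 0.6400
FA = 8/32 = 0.2500
z(0.6400) = 0.358, z(0.2500) = -0.674
c = −½·[z(H) + z(FA)] = −0.5 × (0.358 + (-0.674)) = 0.158

c = 0.16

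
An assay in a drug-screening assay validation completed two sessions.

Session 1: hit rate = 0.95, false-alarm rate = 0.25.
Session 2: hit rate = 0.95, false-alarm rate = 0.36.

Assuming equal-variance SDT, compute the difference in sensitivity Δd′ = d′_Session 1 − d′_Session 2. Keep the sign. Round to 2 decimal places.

Δd′ = 0.32

Session 1: z(0.95) = 1.645, z(0.25) = -0.674, d' = 2.319
Session 2: z(0.95) = 1.645, z(0.36) = -0.358, d' = 2.003
Δd' = d'_Session 1 − d'_Session 2 = 2.319 − 2.003 = 0.316
Session 1 has the higher sensitivity.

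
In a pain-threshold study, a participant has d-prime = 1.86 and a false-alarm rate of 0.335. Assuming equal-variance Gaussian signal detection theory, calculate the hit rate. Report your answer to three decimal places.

hit rate = 0.924

z(false-alarm rate) = z(0.335) = -0.4261
z(H) = z(FA) + d' = -0.4261 + 1.86 = 1.4339
hit rate = Φ(1.4339) = 0.9242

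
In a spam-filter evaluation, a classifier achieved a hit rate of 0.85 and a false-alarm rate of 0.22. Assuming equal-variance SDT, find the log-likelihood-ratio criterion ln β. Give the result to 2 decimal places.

ln β = -0.24

z(H) = z(0.85) = 1.036
z(FA) = z(0.22) = -0.772
ln β = −½·[z(H)² − z(FA)²] = −0.5 × (1.073 − 0.596) = -0.2385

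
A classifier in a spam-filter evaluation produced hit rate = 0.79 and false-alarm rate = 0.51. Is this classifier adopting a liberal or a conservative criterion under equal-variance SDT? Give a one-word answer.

liberal

z(H) = 0.806, z(FA) = 0.025
c = −½·(z(H) + z(FA)) = -0.4155
c < 0 → liberal criterion (biased toward responding “yes”).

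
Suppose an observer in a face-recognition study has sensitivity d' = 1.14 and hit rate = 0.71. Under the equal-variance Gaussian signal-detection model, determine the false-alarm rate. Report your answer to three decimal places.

z(hit rate) = z(0.71) = 0.5534
z(FA) = z(H) − d' = 0.5534 − 1.14 = -0.5866
false-alarm rate = Φ(-0.5866) = 0.2787

false-alarm rate = 0.279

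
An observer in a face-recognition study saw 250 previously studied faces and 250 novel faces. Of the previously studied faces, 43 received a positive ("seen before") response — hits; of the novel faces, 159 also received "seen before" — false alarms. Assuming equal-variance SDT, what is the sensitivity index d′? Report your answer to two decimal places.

d′ = -1.29

H = 43/250 = 0.1720
FA = 159/250 = 0.6360
z(H) = -0.946
z(FA) = 0.348
d' = z(H) − z(FA) = -0.946 − 0.348 = -1.294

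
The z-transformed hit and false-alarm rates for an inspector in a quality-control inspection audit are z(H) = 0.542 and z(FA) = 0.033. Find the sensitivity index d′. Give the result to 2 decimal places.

d′ = 0.51

d' = z(H) − z(FA) = 0.542 − 0.033 = 0.509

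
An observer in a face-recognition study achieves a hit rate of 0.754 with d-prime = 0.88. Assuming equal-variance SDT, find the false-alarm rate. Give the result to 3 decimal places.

z(hit rate) = z(0.754) = 0.6871
z(FA) = z(H) − d' = 0.6871 − 0.88 = -0.1929
false-alarm rate = Φ(-0.1929) = 0.4235

false-alarm rate = 0.424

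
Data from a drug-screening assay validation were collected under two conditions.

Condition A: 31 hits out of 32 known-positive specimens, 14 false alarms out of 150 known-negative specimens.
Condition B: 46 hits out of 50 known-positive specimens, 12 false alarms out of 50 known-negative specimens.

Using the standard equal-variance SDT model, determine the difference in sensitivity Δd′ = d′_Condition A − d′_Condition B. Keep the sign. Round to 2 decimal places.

Δd′ = 1.07

Condition A: z(0.9688) = 1.863, z(0.0933) = -1.321, d' = 3.184
Condition B: z(0.9200) = 1.405, z(0.2400) = -0.706, d' = 2.111
Δd' = d'_Condition A − d'_Condition B = 3.184 − 2.111 = 1.073
Condition A has the higher sensitivity.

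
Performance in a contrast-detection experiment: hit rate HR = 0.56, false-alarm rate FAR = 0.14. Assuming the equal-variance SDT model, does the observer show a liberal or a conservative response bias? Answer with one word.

z(H) = 0.151, z(FA) = -1.080
c = −½·(z(H) + z(FA)) = 0.4645
c > 0 → conservative criterion (biased toward responding “no”).

conservative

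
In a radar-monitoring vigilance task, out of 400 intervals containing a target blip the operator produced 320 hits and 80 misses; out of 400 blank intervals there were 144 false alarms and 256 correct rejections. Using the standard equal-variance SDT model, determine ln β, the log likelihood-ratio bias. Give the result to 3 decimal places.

ln β = -0.290

H = 320/400 = 0.8000
FA = 144/400 = 0.3600
z(0.8000) = 0.8416, z(0.3600) = -0.3585
ln β = −½·[z(H)² − z(FA)²] = −0.5 × (0.7083 − 0.1285) = -0.2899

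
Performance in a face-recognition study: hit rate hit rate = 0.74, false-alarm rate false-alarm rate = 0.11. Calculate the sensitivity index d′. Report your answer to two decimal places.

d′ = 1.87

z(H) = 0.643
z(FA) = -1.227
d' = z(H) − z(FA) = 0.643 − (-1.227) = 1.870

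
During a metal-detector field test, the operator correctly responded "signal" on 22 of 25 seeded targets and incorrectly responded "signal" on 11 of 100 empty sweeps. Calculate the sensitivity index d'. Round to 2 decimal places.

H = 22/25 = 0.8800
FA = 11/100 = 0.1100
Φ⁻¹(H) = Φ⁻¹(0.8800) = 1.1750
Φ⁻¹(FA) = Φ⁻¹(0.1100) = -1.2265
d' = z(H) − z(FA) = 1.1750 − (-1.2265) = 2.4015

d' = 2.40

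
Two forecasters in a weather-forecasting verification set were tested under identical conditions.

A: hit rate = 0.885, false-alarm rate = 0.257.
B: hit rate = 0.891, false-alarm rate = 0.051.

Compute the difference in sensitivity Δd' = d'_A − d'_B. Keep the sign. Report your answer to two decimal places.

Δd' = -1.01

A: z(0.885) = 1.200, z(0.257) = -0.653, d' = 1.853
B: z(0.891) = 1.232, z(0.051) = -1.635, d' = 2.867
Δd' = d'_A − d'_B = 1.853 − 2.867 = -1.014
B has the higher sensitivity.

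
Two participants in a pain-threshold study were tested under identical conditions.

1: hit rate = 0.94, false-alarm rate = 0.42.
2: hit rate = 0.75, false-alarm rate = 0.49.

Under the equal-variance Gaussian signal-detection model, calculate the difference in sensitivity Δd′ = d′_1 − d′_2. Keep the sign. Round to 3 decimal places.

1: z(0.94) = 1.5548, z(0.42) = -0.2019, d' = 1.7567
2: z(0.75) = 0.6745, z(0.49) = -0.0251, d' = 0.6996
Δd' = d'_1 − d'_2 = 1.7567 − 0.6996 = 1.0571
1 has the higher sensitivity.

Δd′ = 1.057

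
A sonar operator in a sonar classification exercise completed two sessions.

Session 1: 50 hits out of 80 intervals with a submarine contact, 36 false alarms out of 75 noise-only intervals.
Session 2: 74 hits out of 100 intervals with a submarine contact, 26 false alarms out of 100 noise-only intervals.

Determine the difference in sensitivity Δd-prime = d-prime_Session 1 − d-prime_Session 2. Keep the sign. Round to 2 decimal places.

Δd-prime = -0.92

Session 1: z(0.6250) = 0.319, z(0.4800) = -0.050, d' = 0.369
Session 2: z(0.7400) = 0.643, z(0.2600) = -0.643, d' = 1.286
Δd' = d'_Session 1 − d'_Session 2 = 0.369 − 1.286 = -0.917
Session 2 has the higher sensitivity.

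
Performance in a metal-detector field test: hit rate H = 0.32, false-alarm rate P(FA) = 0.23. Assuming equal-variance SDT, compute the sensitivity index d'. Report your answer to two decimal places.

d' = 0.27

Φ⁻¹(H) = -0.4677
Φ⁻¹(FA) = -0.7388
d' = z(H) − z(FA) = -0.4677 − (-0.7388) = 0.2711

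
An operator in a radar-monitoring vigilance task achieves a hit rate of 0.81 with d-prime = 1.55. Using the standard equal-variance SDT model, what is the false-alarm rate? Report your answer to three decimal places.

z(hit rate) = z(0.81) = 0.8779
z(FA) = z(H) − d' = 0.8779 − 1.55 = -0.6721
false-alarm rate = Φ(-0.6721) = 0.2508

false-alarm rate = 0.251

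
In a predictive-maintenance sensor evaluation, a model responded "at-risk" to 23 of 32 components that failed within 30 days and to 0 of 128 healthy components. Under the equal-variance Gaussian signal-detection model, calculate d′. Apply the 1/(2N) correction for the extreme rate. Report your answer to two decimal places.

The false-alarm rate is 0/128 = 0, so apply the 1/(2N) correction: FA → 1/(2·128) = 0.00391.
z(H) = z(0.71875) = 0.579
z(FA) = z(0.00391) = -2.660
d' = 0.579 − (-2.660) = 3.239

d′ = 3.24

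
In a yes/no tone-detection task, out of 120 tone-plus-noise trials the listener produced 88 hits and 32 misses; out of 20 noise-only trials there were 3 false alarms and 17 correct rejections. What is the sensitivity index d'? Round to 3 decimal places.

H = 88/120 = 0.7333
FA = 3/20 = 0.1500
Φ⁻¹(H) = Φ⁻¹(0.7333) = 0.6228
Φ⁻¹(FA) = Φ⁻¹(0.1500) = -1.0364
d' = z(H) − z(FA) = 0.6228 − (-1.0364) = 1.6592

d' = 1.659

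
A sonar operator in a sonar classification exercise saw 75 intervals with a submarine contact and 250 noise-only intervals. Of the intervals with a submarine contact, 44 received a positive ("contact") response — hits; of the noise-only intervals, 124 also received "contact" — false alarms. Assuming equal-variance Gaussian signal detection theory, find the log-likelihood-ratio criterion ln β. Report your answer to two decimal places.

H = 44/75 = 0.5867
FA = 124/250 = 0.4960
Φ⁻¹(H) = 0.219
Φ⁻¹(FA) = -0.010
ln β = −½·[z(H)² − z(FA)²] = −0.5 × (0.048 − 0.000) = -0.024

ln β = -0.02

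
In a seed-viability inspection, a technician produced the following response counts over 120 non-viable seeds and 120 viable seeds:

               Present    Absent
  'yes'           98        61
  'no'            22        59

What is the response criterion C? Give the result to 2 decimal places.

C = -0.46

H = 98/120 = 0.8167
FA = 61/120 = 0.5083
Φ⁻¹(H) = Φ⁻¹(0.8167) = 0.9029
Φ⁻¹(FA) = Φ⁻¹(0.5083) = 0.0208
c = −½·[z(H) + z(FA)] = −0.5 × (0.9029 + 0.0208) = -0.46185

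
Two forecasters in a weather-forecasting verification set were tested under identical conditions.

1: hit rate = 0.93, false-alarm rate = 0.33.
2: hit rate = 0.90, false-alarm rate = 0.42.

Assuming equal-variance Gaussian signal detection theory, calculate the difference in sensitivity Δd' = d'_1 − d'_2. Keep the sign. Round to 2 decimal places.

1: z(0.93) = 1.476, z(0.33) = -0.440, d' = 1.916
2: z(0.90) = 1.282, z(0.42) = -0.202, d' = 1.484
Δd' = d'_1 − d'_2 = 1.916 − 1.484 = 0.432
1 has the higher sensitivity.

Δd' = 0.43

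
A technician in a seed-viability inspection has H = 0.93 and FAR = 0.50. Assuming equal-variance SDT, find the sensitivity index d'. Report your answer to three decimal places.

z(H) = z(0.93) = 1.4758
z(FA) = z(0.50) = 0.0000
d' = z(H) − z(FA) = 1.4758 − 0.0000 = 1.4758

d' = 1.476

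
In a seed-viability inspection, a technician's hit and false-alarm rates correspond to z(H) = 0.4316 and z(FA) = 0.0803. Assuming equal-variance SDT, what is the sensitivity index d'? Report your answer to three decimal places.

d' = 0.351

d' = z(H) − z(FA) = 0.4316 − 0.0803 = 0.3513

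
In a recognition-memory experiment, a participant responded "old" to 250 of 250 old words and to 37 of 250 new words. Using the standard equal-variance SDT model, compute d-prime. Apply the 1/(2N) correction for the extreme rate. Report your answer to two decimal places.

The hit rate is 250/250 = 1, so apply the 1/(2N) correction: H → 1 − 1/(2·250) = 0.99800.
z(H) = z(0.99800) = 2.878
z(FA) = z(0.14800) = -1.045
d' = 2.878 − (-1.045) = 3.923

d-prime = 3.92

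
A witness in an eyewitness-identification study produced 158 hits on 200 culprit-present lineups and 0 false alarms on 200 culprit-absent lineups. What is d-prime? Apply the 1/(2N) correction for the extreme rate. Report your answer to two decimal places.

The false-alarm rate is 0/200 = 0, so apply the 1/(2N) correction: FA → 1/(2·200) = 0.00250.
z(H) = z(0.79000) = 0.806
z(FA) = z(0.00250) = -2.807
d' = 0.806 − (-2.807) = 3.613

d-prime = 3.61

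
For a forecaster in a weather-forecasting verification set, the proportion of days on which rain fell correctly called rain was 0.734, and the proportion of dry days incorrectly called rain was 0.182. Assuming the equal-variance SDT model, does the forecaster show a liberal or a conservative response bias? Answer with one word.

z(H) = 0.625, z(FA) = -0.908
c = −½·(z(H) + z(FA)) = 0.1415
c > 0 → conservative criterion (biased toward responding “no”).

conservative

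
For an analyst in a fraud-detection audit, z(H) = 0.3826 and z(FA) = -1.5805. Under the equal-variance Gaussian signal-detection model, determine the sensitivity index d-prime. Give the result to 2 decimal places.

d' = z(H) − z(FA) = 0.3826 − (-1.5805) = 1.9631

d-prime = 1.96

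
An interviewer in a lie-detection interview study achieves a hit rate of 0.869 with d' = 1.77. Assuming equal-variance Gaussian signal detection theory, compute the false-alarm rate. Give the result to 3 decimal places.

false-alarm rate = 0.258

z(hit rate) = z(0.869) = 1.1217
z(FA) = z(H) − d' = 1.1217 − 1.77 = -0.6483
false-alarm rate = Φ(-0.6483) = 0.2584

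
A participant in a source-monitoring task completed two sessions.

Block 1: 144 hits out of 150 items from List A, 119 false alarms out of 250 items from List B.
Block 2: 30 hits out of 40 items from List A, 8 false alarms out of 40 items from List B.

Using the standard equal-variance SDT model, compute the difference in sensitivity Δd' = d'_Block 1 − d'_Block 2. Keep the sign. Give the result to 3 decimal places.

Block 1: z(0.9600) = 1.7507, z(0.4760) = -0.0602, d' = 1.8109
Block 2: z(0.7500) = 0.6745, z(0.2000) = -0.8416, d' = 1.5161
Δd' = d'_Block 1 − d'_Block 2 = 1.8109 − 1.5161 = 0.2948
Block 1 has the higher sensitivity.

Δd' = 0.295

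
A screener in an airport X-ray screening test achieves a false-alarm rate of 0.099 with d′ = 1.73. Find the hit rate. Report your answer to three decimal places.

hit rate = 0.671

z(false-alarm rate) = z(0.099) = -1.2873
z(H) = z(FA) + d' = -1.2873 + 1.73 = 0.4427
hit rate = Φ(0.4427) = 0.6710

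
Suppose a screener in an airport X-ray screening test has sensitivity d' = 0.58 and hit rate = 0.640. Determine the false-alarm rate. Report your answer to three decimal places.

z(hit rate) = z(0.640) = 0.3585
z(FA) = z(H) − d' = 0.3585 − 0.58 = -0.2215
false-alarm rate = Φ(-0.2215) = 0.4124

false-alarm rate = 0.412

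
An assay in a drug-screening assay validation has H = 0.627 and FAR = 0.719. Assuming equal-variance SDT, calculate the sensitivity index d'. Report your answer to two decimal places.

z(H) = 0.324
z(FA) = 0.580
d' = z(H) − z(FA) = 0.324 − 0.580 = -0.256

d' = -0.26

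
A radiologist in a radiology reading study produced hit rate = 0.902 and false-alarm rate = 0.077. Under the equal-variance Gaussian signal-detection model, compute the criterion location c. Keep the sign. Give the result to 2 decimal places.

z(H) = 1.293
z(FA) = -1.426
c = −½·[z(H) + z(FA)] = −0.5 × (1.293 + (-1.426)) = 0.0665

c = 0.07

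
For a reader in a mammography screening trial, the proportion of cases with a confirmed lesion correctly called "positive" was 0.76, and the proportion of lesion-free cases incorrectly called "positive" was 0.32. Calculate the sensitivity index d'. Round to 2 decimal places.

z(H) = 0.7063
z(FA) = -0.4677
d' = z(H) − z(FA) = 0.7063 − (-0.4677) = 1.1740

d' = 1.17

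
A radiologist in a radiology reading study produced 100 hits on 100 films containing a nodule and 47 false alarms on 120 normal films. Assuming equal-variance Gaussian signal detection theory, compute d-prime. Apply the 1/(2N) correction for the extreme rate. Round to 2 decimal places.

d-prime = 2.85

The hit rate is 100/100 = 1, so apply the 1/(2N) correction: H → 1 − 1/(2·100) = 0.99500.
z(H) = z(0.99500) = 2.576
z(FA) = z(0.39167) = -0.275
d' = 2.576 − (-0.275) = 2.851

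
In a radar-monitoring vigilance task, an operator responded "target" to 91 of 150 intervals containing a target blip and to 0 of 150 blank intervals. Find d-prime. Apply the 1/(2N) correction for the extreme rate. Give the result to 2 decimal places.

d-prime = 2.98

The false-alarm rate is 0/150 = 0, so apply the 1/(2N) correction: FA → 1/(2·150) = 0.00333.
z(H) = z(0.60667) = 0.271
z(FA) = z(0.00333) = -2.713
d' = 0.271 − (-2.713) = 2.984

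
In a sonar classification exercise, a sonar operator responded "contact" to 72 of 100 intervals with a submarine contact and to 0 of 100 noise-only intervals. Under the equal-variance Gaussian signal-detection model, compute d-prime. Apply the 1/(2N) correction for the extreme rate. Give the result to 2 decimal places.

The false-alarm rate is 0/100 = 0, so apply the 1/(2N) correction: FA → 1/(2·100) = 0.00500.
z(H) = z(0.72000) = 0.583
z(FA) = z(0.00500) = -2.576
d' = 0.583 − (-2.576) = 3.159

d-prime = 3.16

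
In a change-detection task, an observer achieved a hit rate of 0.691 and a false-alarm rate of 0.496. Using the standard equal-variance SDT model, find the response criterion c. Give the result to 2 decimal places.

c = -0.24

Φ⁻¹(0.691) = 0.499, Φ⁻¹(0.496) = -0.010
c = −½·[z(H) + z(FA)] = −0.5 × (0.499 + (-0.010)) = -0.2445
c < 0: the observer has a liberal response bias.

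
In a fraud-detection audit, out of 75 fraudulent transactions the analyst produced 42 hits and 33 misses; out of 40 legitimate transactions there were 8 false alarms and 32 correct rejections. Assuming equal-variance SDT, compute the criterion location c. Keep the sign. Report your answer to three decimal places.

H = 42/75 = 0.5600
FA = 8/40 = 0.2000
Φ⁻¹(H) = Φ⁻¹(0.5600) = 0.1510
Φ⁻¹(FA) = Φ⁻¹(0.2000) = -0.8416
c = −½·[z(H) + z(FA)] = −0.5 × (0.1510 + (-0.8416)) = 0.3453
c > 0: the analyst has a conservative response bias.

c = 0.345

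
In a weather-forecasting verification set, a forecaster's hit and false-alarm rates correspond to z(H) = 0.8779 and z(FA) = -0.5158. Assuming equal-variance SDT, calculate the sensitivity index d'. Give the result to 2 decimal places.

d' = 1.39

d' = z(H) − z(FA) = 0.8779 − (-0.5158) = 1.3937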